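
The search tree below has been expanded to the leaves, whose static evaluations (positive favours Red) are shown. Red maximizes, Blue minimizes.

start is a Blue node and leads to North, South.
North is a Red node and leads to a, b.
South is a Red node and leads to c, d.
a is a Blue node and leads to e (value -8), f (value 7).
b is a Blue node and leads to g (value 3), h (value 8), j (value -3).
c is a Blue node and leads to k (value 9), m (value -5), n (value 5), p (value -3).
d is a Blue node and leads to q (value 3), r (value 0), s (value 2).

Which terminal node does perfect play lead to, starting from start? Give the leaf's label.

j

a (Blue): min(-8, 7) = -8
b (Blue): min(3, 8, -3) = -3
North (Red): max(-8, -3) = -3
c (Blue): min(9, -5, 5, -3) = -5
d (Blue): min(3, 0, 2) = 0
South (Red): max(-5, 0) = 0
start (Blue): min(-3, 0) = -3
At start, Blue picks North (lowest: -3).
At North, Red picks b (highest: -3).
At b, Blue picks j (lowest: -3).
Terminal value -3.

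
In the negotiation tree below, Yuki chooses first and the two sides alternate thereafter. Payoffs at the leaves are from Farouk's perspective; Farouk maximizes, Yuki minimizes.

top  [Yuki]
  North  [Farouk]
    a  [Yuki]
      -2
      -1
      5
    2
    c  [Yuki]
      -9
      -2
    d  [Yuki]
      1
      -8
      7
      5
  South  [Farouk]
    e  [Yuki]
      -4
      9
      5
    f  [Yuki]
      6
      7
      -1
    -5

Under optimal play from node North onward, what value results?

a (Yuki): min(-2, -1, 5) = -2
c (Yuki): min(-9, -2) = -9
d (Yuki): min(1, -8, 7, 5) = -8
North (Farouk): max(-2, 2, -9, -8) = 2

2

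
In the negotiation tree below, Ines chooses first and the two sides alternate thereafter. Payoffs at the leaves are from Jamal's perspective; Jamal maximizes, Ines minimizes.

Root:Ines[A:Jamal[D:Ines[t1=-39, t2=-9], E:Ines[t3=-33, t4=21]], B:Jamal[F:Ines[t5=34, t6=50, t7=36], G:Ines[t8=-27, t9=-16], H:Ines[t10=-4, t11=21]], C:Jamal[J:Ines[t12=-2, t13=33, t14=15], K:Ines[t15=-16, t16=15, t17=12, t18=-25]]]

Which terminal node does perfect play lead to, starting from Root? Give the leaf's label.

t3

D (Ines): min(-39, -9) = -39
E (Ines): min(-33, 21) = -33
A (Jamal): max(-39, -33) = -33
F (Ines): min(34, 50, 36) = 34
G (Ines): min(-27, -16) = -27
H (Ines): min(-4, 21) = -4
B (Jamal): max(34, -27, -4) = 34
J (Ines): min(-2, 33, 15) = -2
K (Ines): min(-16, 15, 12, -25) = -25
C (Jamal): max(-2, -25) = -2
Root (Ines): min(-33, 34, -2) = -33
At Root, Ines picks A (lowest: -33).
At A, Jamal picks E (highest: -33).
At E, Ines picks t3 (lowest: -33).
Terminal value -33.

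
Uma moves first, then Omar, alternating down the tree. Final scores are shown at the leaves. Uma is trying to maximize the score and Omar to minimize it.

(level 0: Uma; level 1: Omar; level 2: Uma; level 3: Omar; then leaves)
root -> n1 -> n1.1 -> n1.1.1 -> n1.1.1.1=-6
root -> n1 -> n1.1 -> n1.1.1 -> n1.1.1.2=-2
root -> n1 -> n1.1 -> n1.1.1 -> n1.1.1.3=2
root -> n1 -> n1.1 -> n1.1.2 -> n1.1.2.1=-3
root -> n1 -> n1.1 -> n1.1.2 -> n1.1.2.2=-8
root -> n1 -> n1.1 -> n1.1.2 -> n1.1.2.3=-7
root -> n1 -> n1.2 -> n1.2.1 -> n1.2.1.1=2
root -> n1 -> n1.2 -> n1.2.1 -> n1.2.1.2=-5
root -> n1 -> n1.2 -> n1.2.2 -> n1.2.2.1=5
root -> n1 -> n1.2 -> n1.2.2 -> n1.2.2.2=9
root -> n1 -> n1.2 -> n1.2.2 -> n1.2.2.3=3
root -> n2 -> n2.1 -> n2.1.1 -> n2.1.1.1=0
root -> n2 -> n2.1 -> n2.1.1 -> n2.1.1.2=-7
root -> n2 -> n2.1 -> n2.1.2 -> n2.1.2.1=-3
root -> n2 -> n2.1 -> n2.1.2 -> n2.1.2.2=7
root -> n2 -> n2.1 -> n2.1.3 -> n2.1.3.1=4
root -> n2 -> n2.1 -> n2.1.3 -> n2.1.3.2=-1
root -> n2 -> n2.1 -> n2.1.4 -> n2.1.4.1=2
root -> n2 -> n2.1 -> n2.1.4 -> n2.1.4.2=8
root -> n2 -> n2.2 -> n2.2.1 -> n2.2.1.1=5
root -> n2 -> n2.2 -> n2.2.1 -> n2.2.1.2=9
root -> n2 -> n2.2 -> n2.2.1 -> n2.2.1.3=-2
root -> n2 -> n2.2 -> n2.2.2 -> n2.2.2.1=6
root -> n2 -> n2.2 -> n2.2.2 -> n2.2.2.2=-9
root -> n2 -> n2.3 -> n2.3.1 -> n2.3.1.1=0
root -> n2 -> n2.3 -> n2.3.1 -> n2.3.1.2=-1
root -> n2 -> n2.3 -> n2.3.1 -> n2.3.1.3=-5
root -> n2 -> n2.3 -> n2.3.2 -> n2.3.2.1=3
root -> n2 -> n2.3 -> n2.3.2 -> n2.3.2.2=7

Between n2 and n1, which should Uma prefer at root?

n2

n2.1.1 (Omar): min(0, -7) = -7
n2.1.2 (Omar): min(-3, 7) = -3
n2.1.3 (Omar): min(4, -1) = -1
n2.1.4 (Omar): min(2, 8) = 2
n2.1 (Uma): max(-7, -3, -1, 2) = 2
n2.2.1 (Omar): min(5, 9, -2) = -2
n2.2.2 (Omar): min(6, -9) = -9
n2.2 (Uma): max(-2, -9) = -2
n2.3.1 (Omar): min(0, -1, -5) = -5
n2.3.2 (Omar): min(3, 7) = 3
n2.3 (Uma): max(-5, 3) = 3
n2 (Omar): min(2, -2, 3) = -2
n1.1.1 (Omar): min(-6, -2, 2) = -6
n1.1.2 (Omar): min(-3, -8, -7) = -8
n1.1 (Uma): max(-6, -8) = -6
n1.2.1 (Omar): min(2, -5) = -5
n1.2.2 (Omar): min(5, 9, 3) = 3
n1.2 (Uma): max(-5, 3) = 3
n1 (Omar): min(-6, 3) = -6
Uma prefers the higher value; n2=-2, n1=-6. n2 is better since -2 > -6.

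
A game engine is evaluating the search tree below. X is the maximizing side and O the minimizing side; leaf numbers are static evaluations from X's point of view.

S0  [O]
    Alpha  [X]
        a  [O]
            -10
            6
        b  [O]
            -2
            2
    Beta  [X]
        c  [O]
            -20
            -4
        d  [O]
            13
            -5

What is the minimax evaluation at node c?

-20

c (O): min(-20, -4) = -20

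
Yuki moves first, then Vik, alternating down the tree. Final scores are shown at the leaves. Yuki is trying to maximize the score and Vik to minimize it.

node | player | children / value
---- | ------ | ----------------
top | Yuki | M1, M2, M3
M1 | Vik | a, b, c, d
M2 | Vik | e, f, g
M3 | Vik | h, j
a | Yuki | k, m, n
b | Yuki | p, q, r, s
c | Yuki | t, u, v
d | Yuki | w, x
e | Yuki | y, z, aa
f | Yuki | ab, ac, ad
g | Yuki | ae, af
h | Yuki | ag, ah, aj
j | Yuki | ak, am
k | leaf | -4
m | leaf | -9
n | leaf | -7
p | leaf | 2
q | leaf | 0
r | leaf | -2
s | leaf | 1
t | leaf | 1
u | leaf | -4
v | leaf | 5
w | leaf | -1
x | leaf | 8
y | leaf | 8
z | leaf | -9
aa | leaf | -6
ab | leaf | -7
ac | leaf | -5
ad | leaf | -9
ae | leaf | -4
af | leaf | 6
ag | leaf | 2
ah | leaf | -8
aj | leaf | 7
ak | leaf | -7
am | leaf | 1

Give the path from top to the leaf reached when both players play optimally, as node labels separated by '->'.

top -> M3 -> j -> am

a (Yuki): max(-4, -9, -7) = -4
b (Yuki): max(2, 0, -2, 1) = 2
c (Yuki): max(1, -4, 5) = 5
d (Yuki): max(-1, 8) = 8
M1 (Vik): min(-4, 2, 5, 8) = -4
e (Yuki): max(8, -9, -6) = 8
f (Yuki): max(-7, -5, -9) = -5
g (Yuki): max(-4, 6) = 6
M2 (Vik): min(8, -5, 6) = -5
h (Yuki): max(2, -8, 7) = 7
j (Yuki): max(-7, 1) = 1
M3 (Vik): min(7, 1) = 1
top (Yuki): max(-4, -5, 1) = 1
At top, Yuki picks M3 (highest: 1).
At M3, Vik picks j (lowest: 1).
At j, Yuki picks am (highest: 1).
Terminal value 1.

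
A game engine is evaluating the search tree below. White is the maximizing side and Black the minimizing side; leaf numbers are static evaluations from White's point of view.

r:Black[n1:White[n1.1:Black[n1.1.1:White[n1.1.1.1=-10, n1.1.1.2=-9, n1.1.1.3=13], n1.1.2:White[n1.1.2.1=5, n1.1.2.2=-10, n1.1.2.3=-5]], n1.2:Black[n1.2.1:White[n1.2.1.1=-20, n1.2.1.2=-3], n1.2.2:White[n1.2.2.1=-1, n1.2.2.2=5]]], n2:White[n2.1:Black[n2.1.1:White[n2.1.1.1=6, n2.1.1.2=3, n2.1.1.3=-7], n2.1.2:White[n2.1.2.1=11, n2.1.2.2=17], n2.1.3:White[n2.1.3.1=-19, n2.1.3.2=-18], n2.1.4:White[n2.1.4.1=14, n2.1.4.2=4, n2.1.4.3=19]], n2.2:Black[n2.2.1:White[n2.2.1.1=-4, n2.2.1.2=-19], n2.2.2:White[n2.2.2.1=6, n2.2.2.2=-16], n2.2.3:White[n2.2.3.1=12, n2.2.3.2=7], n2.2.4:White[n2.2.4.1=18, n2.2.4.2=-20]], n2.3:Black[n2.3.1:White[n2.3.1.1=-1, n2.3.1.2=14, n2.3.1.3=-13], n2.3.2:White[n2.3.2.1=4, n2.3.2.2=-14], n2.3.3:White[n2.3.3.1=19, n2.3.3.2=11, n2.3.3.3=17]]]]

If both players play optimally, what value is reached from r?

4

n1.1.1 (White): max(-10, -9, 13) = 13
n1.1.2 (White): max(5, -10, -5) = 5
n1.1 (Black): min(13, 5) = 5
n1.2.1 (White): max(-20, -3) = -3
n1.2.2 (White): max(-1, 5) = 5
n1.2 (Black): min(-3, 5) = -3
n1 (White): max(5, -3) = 5
n2.1.1 (White): max(6, 3, -7) = 6
n2.1.2 (White): max(11, 17) = 17
n2.1.3 (White): max(-19, -18) = -18
n2.1.4 (White): max(14, 4, 19) = 19
n2.1 (Black): min(6, 17, -18, 19) = -18
n2.2.1 (White): max(-4, -19) = -4
n2.2.2 (White): max(6, -16) = 6
n2.2.3 (White): max(12, 7) = 12
n2.2.4 (White): max(18, -20) = 18
n2.2 (Black): min(-4, 6, 12, 18) = -4
n2.3.1 (White): max(-1, 14, -13) = 14
n2.3.2 (White): max(4, -14) = 4
n2.3.3 (White): max(19, 11, 17) = 19
n2.3 (Black): min(14, 4, 19) = 4
n2 (White): max(-18, -4, 4) = 4
r (Black): min(5, 4) = 4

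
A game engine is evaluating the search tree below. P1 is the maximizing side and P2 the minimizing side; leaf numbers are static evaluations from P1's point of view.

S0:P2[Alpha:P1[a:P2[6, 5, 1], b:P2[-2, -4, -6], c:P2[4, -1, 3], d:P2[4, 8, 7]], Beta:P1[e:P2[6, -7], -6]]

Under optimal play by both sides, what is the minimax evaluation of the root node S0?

-6

a (P2): min(6, 5, 1) = 1
b (P2): min(-2, -4, -6) = -6
c (P2): min(4, -1, 3) = -1
d (P2): min(4, 8, 7) = 4
Alpha (P1): max(1, -6, -1, 4) = 4
e (P2): min(6, -7) = -7
Beta (P1): max(-7, -6) = -6
S0 (P2): min(4, -6) = -6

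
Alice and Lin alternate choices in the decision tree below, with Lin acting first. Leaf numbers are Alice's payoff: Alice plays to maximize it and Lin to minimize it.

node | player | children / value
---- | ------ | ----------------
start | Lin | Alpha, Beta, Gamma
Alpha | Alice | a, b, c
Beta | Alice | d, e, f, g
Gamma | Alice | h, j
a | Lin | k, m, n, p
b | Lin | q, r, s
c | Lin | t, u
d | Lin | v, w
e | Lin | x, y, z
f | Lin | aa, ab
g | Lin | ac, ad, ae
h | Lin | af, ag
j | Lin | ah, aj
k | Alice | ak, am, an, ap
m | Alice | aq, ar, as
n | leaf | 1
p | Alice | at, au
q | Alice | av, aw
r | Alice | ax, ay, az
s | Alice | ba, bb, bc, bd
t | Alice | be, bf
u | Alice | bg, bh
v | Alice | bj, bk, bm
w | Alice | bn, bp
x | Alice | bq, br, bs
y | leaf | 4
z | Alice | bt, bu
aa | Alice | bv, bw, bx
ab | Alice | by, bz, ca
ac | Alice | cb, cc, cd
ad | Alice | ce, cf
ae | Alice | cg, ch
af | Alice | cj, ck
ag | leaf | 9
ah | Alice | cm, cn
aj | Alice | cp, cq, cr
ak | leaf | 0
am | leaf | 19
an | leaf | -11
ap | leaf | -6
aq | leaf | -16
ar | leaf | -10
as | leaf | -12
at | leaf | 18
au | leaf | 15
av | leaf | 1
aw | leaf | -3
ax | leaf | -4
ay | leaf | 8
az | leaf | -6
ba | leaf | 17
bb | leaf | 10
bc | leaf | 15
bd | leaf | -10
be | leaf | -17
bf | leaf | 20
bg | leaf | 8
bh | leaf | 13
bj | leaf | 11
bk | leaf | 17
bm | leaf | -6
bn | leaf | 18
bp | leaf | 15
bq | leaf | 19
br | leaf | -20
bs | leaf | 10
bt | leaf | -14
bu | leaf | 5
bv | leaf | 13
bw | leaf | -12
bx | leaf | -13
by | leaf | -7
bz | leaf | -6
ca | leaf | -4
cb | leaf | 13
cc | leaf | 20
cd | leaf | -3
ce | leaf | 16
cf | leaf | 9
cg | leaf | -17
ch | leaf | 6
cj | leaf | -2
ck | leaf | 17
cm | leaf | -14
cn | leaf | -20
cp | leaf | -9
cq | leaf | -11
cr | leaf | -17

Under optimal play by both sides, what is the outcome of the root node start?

9

k (Alice): max(0, 19, -11, -6) = 19
m (Alice): max(-16, -10, -12) = -10
p (Alice): max(18, 15) = 18
a (Lin): min(19, -10, 1, 18) = -10
q (Alice): max(1, -3) = 1
r (Alice): max(-4, 8, -6) = 8
s (Alice): max(17, 10, 15, -10) = 17
b (Lin): min(1, 8, 17) = 1
t (Alice): max(-17, 20) = 20
u (Alice): max(8, 13) = 13
c (Lin): min(20, 13) = 13
Alpha (Alice): max(-10, 1, 13) = 13
v (Alice): max(11, 17, -6) = 17
w (Alice): max(18, 15) = 18
d (Lin): min(17, 18) = 17
x (Alice): max(19, -20, 10) = 19
z (Alice): max(-14, 5) = 5
e (Lin): min(19, 4, 5) = 4
aa (Alice): max(13, -12, -13) = 13
ab (Alice): max(-7, -6, -4) = -4
f (Lin): min(13, -4) = -4
ac (Alice): max(13, 20, -3) = 20
ad (Alice): max(16, 9) = 16
ae (Alice): max(-17, 6) = 6
g (Lin): min(20, 16, 6) = 6
Beta (Alice): max(17, 4, -4, 6) = 17
af (Alice): max(-2, 17) = 17
h (Lin): min(17, 9) = 9
ah (Alice): max(-14, -20) = -14
aj (Alice): max(-9, -11, -17) = -9
j (Lin): min(-14, -9) = -14
Gamma (Alice): max(9, -14) = 9
start (Lin): min(13, 17, 9) = 9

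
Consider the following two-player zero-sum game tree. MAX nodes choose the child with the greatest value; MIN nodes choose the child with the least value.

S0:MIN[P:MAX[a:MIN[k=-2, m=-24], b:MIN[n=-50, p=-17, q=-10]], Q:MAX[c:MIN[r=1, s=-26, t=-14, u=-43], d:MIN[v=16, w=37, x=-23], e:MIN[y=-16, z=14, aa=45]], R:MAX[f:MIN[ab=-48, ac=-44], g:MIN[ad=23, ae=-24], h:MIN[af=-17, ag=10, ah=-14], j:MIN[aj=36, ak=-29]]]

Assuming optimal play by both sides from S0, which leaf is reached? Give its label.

a (MIN): min(-2, -24) = -24
b (MIN): min(-50, -17, -10) = -50
P (MAX): max(-24, -50) = -24
c (MIN): min(1, -26, -14, -43) = -43
d (MIN): min(16, 37, -23) = -23
e (MIN): min(-16, 14, 45) = -16
Q (MAX): max(-43, -23, -16) = -16
f (MIN): min(-48, -44) = -48
g (MIN): min(23, -24) = -24
h (MIN): min(-17, 10, -14) = -17
j (MIN): min(36, -29) = -29
R (MAX): max(-48, -24, -17, -29) = -17
S0 (MIN): min(-24, -16, -17) = -24
At S0, MIN picks P (lowest: -24).
At P, MAX picks a (highest: -24).
At a, MIN picks m (lowest: -24).
Terminal value -24.

m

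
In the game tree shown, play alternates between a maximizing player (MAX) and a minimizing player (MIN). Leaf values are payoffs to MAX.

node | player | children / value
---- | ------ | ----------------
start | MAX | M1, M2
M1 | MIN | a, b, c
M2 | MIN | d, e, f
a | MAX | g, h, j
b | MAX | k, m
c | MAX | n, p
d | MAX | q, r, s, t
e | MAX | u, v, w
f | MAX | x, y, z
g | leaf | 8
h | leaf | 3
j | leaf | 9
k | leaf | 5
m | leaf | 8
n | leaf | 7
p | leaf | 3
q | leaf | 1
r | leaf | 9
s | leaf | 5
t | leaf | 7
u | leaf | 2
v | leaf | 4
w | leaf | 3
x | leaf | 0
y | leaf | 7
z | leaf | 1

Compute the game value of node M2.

d (MAX): max(1, 9, 5, 7) = 9
e (MAX): max(2, 4, 3) = 4
f (MAX): max(0, 7, 1) = 7
M2 (MIN): min(9, 4, 7) = 4

4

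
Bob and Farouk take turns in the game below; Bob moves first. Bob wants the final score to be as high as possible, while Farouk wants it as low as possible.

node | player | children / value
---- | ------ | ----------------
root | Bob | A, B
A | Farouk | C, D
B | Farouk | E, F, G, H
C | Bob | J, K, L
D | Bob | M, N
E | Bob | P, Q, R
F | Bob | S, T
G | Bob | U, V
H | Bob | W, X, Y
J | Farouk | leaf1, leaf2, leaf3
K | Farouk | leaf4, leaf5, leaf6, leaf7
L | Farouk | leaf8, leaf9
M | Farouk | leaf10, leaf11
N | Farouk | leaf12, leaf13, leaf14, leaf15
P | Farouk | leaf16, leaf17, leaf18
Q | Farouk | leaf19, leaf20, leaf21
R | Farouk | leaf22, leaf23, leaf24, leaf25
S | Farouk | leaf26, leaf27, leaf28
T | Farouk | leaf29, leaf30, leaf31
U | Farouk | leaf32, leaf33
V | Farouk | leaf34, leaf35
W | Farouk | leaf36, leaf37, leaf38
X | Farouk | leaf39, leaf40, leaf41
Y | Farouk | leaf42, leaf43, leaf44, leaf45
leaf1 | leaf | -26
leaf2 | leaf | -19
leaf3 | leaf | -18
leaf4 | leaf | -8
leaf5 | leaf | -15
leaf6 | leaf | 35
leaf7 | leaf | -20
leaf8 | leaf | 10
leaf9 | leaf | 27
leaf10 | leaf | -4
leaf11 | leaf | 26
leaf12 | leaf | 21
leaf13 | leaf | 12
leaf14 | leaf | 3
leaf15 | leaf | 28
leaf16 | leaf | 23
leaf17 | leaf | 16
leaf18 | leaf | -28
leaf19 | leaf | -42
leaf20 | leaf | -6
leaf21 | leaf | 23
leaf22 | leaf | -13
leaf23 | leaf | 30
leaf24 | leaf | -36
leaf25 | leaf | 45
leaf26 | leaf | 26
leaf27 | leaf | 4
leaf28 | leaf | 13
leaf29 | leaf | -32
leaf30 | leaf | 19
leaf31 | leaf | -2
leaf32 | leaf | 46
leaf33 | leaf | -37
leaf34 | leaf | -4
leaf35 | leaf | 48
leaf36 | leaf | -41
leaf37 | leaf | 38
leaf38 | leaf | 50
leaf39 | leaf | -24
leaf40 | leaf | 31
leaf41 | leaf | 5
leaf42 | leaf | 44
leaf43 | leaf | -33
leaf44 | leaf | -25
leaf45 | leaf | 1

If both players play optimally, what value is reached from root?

J (Farouk): min(-26, -19, -18) = -26
K (Farouk): min(-8, -15, 35, -20) = -20
L (Farouk): min(10, 27) = 10
C (Bob): max(-26, -20, 10) = 10
M (Farouk): min(-4, 26) = -4
N (Farouk): min(21, 12, 3, 28) = 3
D (Bob): max(-4, 3) = 3
A (Farouk): min(10, 3) = 3
P (Farouk): min(23, 16, -28) = -28
Q (Farouk): min(-42, -6, 23) = -42
R (Farouk): min(-13, 30, -36, 45) = -36
E (Bob): max(-28, -42, -36) = -28
S (Farouk): min(26, 4, 13) = 4
T (Farouk): min(-32, 19, -2) = -32
F (Bob): max(4, -32) = 4
U (Farouk): min(46, -37) = -37
V (Farouk): min(-4, 48) = -4
G (Bob): max(-37, -4) = -4
W (Farouk): min(-41, 38, 50) = -41
X (Farouk): min(-24, 31, 5) = -24
Y (Farouk): min(44, -33, -25, 1) = -33
H (Bob): max(-41, -24, -33) = -24
B (Farouk): min(-28, 4, -4, -24) = -28
root (Bob): max(3, -28) = 3

3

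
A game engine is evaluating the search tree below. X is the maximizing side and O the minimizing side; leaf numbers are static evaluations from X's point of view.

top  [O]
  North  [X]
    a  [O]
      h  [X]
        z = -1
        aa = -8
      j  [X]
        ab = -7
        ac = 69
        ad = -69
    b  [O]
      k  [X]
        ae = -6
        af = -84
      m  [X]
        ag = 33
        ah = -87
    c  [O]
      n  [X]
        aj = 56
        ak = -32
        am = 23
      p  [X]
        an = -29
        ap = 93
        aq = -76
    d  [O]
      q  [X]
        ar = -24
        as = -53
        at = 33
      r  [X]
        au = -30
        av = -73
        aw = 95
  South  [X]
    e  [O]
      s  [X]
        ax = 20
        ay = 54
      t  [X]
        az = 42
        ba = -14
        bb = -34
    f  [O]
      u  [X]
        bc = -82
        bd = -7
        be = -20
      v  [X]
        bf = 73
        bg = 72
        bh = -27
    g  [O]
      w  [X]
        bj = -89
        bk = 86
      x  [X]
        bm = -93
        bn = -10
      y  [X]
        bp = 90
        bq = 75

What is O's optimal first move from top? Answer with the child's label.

h (X): max(-1, -8) = -1
j (X): max(-7, 69, -69) = 69
a (O): min(-1, 69) = -1
k (X): max(-6, -84) = -6
m (X): max(33, -87) = 33
b (O): min(-6, 33) = -6
n (X): max(56, -32, 23) = 56
p (X): max(-29, 93, -76) = 93
c (O): min(56, 93) = 56
q (X): max(-24, -53, 33) = 33
r (X): max(-30, -73, 95) = 95
d (O): min(33, 95) = 33
North (X): max(-1, -6, 56, 33) = 56
s (X): max(20, 54) = 54
t (X): max(42, -14, -34) = 42
e (O): min(54, 42) = 42
u (X): max(-82, -7, -20) = -7
v (X): max(73, 72, -27) = 73
f (O): min(-7, 73) = -7
w (X): max(-89, 86) = 86
x (X): max(-93, -10) = -10
y (X): max(90, 75) = 90
g (O): min(86, -10, 90) = -10
South (X): max(42, -7, -10) = 42
top (O): min(56, 42) = 42
O at top wants the lowest of {North=56, South=42}, so chooses South.

South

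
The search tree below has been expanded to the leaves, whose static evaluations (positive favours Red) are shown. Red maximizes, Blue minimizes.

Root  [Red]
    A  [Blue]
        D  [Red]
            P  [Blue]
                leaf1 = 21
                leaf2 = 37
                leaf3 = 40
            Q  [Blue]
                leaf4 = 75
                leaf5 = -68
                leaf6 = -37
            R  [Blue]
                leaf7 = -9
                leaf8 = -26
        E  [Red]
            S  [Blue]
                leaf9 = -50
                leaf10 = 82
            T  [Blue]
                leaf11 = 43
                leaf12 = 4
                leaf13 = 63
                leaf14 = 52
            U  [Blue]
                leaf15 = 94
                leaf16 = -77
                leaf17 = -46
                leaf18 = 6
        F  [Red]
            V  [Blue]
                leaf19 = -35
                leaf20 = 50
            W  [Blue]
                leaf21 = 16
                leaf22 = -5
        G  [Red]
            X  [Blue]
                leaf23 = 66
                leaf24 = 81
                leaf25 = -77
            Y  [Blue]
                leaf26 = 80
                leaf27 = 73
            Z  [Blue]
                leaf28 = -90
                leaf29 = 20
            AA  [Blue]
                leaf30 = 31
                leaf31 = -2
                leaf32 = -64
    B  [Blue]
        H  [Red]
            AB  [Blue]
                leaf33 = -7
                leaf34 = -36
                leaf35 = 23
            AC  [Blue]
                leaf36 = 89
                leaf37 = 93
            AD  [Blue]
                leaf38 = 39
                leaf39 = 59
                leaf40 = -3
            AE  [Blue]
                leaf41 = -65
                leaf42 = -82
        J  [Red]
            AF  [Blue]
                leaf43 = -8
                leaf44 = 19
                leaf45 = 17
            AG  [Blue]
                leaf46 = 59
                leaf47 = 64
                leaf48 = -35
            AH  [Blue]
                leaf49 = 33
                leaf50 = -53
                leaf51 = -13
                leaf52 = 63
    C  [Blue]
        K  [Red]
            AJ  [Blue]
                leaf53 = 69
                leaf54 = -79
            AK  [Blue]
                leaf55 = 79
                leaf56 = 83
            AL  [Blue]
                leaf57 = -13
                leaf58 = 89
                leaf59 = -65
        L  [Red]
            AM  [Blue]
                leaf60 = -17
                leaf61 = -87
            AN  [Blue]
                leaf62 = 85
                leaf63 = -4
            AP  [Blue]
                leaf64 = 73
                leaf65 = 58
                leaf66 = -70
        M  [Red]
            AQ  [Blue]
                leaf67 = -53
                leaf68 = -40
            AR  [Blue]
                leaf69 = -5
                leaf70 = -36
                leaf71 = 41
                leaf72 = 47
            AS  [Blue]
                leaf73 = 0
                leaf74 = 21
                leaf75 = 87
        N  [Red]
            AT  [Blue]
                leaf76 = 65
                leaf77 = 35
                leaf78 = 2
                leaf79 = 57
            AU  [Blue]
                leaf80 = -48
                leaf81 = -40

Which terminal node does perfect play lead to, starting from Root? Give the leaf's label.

leaf63

P (Blue): min(21, 37, 40) = 21
Q (Blue): min(75, -68, -37) = -68
R (Blue): min(-9, -26) = -26
D (Red): max(21, -68, -26) = 21
S (Blue): min(-50, 82) = -50
T (Blue): min(43, 4, 63, 52) = 4
U (Blue): min(94, -77, -46, 6) = -77
E (Red): max(-50, 4, -77) = 4
V (Blue): min(-35, 50) = -35
W (Blue): min(16, -5) = -5
F (Red): max(-35, -5) = -5
X (Blue): min(66, 81, -77) = -77
Y (Blue): min(80, 73) = 73
Z (Blue): min(-90, 20) = -90
AA (Blue): min(31, -2, -64) = -64
G (Red): max(-77, 73, -90, -64) = 73
A (Blue): min(21, 4, -5, 73) = -5
AB (Blue): min(-7, -36, 23) = -36
AC (Blue): min(89, 93) = 89
AD (Blue): min(39, 59, -3) = -3
AE (Blue): min(-65, -82) = -82
H (Red): max(-36, 89, -3, -82) = 89
AF (Blue): min(-8, 19, 17) = -8
AG (Blue): min(59, 64, -35) = -35
AH (Blue): min(33, -53, -13, 63) = -53
J (Red): max(-8, -35, -53) = -8
B (Blue): min(89, -8) = -8
AJ (Blue): min(69, -79) = -79
AK (Blue): min(79, 83) = 79
AL (Blue): min(-13, 89, -65) = -65
K (Red): max(-79, 79, -65) = 79
AM (Blue): min(-17, -87) = -87
AN (Blue): min(85, -4) = -4
AP (Blue): min(73, 58, -70) = -70
L (Red): max(-87, -4, -70) = -4
AQ (Blue): min(-53, -40) = -53
AR (Blue): min(-5, -36, 41, 47) = -36
AS (Blue): min(0, 21, 87) = 0
M (Red): max(-53, -36, 0) = 0
AT (Blue): min(65, 35, 2, 57) = 2
AU (Blue): min(-48, -40) = -48
N (Red): max(2, -48) = 2
C (Blue): min(79, -4, 0, 2) = -4
Root (Red): max(-5, -8, -4) = -4
At Root, Red picks C (highest: -4).
At C, Blue picks L (lowest: -4).
At L, Red picks AN (highest: -4).
At AN, Blue picks leaf63 (lowest: -4).
Terminal value -4.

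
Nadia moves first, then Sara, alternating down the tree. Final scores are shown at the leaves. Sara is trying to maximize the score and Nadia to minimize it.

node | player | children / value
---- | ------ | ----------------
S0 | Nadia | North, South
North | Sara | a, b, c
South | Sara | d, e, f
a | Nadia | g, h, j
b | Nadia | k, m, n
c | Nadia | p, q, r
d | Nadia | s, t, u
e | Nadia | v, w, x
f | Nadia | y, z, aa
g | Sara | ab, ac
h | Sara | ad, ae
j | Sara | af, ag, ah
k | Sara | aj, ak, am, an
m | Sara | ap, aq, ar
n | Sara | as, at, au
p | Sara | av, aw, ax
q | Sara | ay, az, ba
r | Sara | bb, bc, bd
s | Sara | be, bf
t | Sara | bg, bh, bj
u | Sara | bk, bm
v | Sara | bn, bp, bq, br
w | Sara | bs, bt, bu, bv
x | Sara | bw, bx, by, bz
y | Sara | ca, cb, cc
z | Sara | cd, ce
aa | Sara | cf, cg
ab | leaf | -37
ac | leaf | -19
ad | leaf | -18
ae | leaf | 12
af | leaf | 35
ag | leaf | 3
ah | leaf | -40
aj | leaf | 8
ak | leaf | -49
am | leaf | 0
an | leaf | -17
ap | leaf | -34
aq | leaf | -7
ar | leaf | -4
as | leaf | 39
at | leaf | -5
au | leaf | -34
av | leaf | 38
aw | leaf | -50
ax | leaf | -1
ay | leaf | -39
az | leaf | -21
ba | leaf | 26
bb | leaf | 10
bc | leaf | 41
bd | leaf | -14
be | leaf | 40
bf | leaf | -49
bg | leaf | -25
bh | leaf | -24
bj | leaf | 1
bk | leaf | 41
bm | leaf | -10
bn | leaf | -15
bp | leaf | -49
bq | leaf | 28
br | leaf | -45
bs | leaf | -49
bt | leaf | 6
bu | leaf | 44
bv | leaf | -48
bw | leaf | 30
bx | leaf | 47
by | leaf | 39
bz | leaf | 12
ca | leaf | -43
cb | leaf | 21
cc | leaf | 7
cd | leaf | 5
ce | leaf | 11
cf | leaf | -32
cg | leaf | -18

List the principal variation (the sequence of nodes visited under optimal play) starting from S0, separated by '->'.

S0 -> North -> c -> q -> ba

g (Sara): max(-37, -19) = -19
h (Sara): max(-18, 12) = 12
j (Sara): max(35, 3, -40) = 35
a (Nadia): min(-19, 12, 35) = -19
k (Sara): max(8, -49, 0, -17) = 8
m (Sara): max(-34, -7, -4) = -4
n (Sara): max(39, -5, -34) = 39
b (Nadia): min(8, -4, 39) = -4
p (Sara): max(38, -50, -1) = 38
q (Sara): max(-39, -21, 26) = 26
r (Sara): max(10, 41, -14) = 41
c (Nadia): min(38, 26, 41) = 26
North (Sara): max(-19, -4, 26) = 26
s (Sara): max(40, -49) = 40
t (Sara): max(-25, -24, 1) = 1
u (Sara): max(41, -10) = 41
d (Nadia): min(40, 1, 41) = 1
v (Sara): max(-15, -49, 28, -45) = 28
w (Sara): max(-49, 6, 44, -48) = 44
x (Sara): max(30, 47, 39, 12) = 47
e (Nadia): min(28, 44, 47) = 28
y (Sara): max(-43, 21, 7) = 21
z (Sara): max(5, 11) = 11
aa (Sara): max(-32, -18) = -18
f (Nadia): min(21, 11, -18) = -18
South (Sara): max(1, 28, -18) = 28
S0 (Nadia): min(26, 28) = 26
At S0, Nadia picks North (lowest: 26).
At North, Sara picks c (highest: 26).
At c, Nadia picks q (lowest: 26).
At q, Sara picks ba (highest: 26).
Terminal value 26.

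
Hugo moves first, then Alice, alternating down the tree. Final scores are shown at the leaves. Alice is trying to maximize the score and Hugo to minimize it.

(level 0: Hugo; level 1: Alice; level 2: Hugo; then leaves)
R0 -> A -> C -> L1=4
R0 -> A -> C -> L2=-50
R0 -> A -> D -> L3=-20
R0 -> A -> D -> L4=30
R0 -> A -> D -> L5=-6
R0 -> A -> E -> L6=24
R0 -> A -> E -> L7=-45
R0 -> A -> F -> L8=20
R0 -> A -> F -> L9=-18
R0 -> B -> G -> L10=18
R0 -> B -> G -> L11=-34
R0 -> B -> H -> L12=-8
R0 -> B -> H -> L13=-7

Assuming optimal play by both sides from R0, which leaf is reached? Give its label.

C (Hugo): min(4, -50) = -50
D (Hugo): min(-20, 30, -6) = -20
E (Hugo): min(24, -45) = -45
F (Hugo): min(20, -18) = -18
A (Alice): max(-50, -20, -45, -18) = -18
G (Hugo): min(18, -34) = -34
H (Hugo): min(-8, -7) = -8
B (Alice): max(-34, -8) = -8
R0 (Hugo): min(-18, -8) = -18
At R0, Hugo picks A (lowest: -18).
At A, Alice picks F (highest: -18).
At F, Hugo picks L9 (lowest: -18).
Terminal value -18.

L9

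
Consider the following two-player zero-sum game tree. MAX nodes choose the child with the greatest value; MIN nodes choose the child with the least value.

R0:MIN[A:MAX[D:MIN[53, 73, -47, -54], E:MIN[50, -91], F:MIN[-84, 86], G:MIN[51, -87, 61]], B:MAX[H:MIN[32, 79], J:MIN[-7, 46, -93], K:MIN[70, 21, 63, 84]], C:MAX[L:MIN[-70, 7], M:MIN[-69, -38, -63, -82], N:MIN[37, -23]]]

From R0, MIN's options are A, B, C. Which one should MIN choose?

D (MIN): min(53, 73, -47, -54) = -54
E (MIN): min(50, -91) = -91
F (MIN): min(-84, 86) = -84
G (MIN): min(51, -87, 61) = -87
A (MAX): max(-54, -91, -84, -87) = -54
H (MIN): min(32, 79) = 32
J (MIN): min(-7, 46, -93) = -93
K (MIN): min(70, 21, 63, 84) = 21
B (MAX): max(32, -93, 21) = 32
L (MIN): min(-70, 7) = -70
M (MIN): min(-69, -38, -63, -82) = -82
N (MIN): min(37, -23) = -23
C (MAX): max(-70, -82, -23) = -23
R0 (MIN): min(-54, 32, -23) = -54
MIN at R0 wants the lowest of {A=-54, B=32, C=-23}, so chooses A.

A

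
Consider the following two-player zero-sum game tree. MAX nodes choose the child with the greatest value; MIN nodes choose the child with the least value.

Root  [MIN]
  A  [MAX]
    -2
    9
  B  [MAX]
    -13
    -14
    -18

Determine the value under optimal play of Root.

A (MAX): max(-2, 9) = 9
B (MAX): max(-13, -14, -18) = -13
Root (MIN): min(9, -13) = -13

-13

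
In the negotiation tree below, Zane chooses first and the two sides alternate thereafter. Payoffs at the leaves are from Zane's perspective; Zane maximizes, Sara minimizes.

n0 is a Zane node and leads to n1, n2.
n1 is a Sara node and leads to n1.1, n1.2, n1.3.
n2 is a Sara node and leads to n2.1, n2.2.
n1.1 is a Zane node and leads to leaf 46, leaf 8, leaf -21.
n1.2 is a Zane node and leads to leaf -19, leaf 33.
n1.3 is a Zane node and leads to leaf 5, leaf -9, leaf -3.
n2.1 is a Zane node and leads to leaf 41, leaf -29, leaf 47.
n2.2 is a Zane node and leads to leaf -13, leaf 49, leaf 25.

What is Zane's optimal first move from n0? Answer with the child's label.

n1.1 (Zane): max(46, 8, -21) = 46
n1.2 (Zane): max(-19, 33) = 33
n1.3 (Zane): max(5, -9, -3) = 5
n1 (Sara): min(46, 33, 5) = 5
n2.1 (Zane): max(41, -29, 47) = 47
n2.2 (Zane): max(-13, 49, 25) = 49
n2 (Sara): min(47, 49) = 47
n0 (Zane): max(5, 47) = 47
Zane at n0 wants the highest of {n1=5, n2=47}, so chooses n2.

n2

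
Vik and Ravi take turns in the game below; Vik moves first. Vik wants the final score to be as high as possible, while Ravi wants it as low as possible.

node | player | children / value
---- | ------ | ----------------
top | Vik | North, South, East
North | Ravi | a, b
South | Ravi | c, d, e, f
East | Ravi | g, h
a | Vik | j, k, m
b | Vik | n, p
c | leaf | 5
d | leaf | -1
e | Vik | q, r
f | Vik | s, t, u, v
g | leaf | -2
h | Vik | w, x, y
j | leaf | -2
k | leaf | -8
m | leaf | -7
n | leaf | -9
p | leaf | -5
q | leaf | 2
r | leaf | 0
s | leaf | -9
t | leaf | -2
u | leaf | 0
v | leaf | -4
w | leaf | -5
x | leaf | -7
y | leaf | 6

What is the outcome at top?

a (Vik): max(-2, -8, -7) = -2
b (Vik): max(-9, -5) = -5
North (Ravi): min(-2, -5) = -5
e (Vik): max(2, 0) = 2
f (Vik): max(-9, -2, 0, -4) = 0
South (Ravi): min(5, -1, 2, 0) = -1
h (Vik): max(-5, -7, 6) = 6
East (Ravi): min(-2, 6) = -2
top (Vik): max(-5, -1, -2) = -1

-1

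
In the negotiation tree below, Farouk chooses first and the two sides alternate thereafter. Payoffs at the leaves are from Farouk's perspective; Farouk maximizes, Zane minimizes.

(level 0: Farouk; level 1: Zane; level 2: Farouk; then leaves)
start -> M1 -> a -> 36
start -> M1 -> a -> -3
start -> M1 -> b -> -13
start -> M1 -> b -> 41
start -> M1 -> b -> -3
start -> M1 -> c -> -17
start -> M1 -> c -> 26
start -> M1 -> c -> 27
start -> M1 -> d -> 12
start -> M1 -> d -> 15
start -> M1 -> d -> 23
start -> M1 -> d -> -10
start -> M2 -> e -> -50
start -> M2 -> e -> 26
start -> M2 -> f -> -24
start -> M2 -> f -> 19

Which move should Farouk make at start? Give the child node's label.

a (Farouk): max(36, -3) = 36
b (Farouk): max(-13, 41, -3) = 41
c (Farouk): max(-17, 26, 27) = 27
d (Farouk): max(12, 15, 23, -10) = 23
M1 (Zane): min(36, 41, 27, 23) = 23
e (Farouk): max(-50, 26) = 26
f (Farouk): max(-24, 19) = 19
M2 (Zane): min(26, 19) = 19
start (Farouk): max(23, 19) = 23
Farouk at start wants the highest of {M1=23, M2=19}, so chooses M1.

M1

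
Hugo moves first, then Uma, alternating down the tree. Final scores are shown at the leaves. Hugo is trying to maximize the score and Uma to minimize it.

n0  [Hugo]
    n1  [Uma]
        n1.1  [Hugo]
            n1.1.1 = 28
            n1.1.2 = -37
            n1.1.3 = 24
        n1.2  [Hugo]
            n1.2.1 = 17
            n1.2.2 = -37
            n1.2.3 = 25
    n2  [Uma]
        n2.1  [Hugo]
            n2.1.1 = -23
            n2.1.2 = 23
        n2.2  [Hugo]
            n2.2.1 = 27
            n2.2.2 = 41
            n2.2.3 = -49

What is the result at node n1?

25

n1.1 (Hugo): max(28, -37, 24) = 28
n1.2 (Hugo): max(17, -37, 25) = 25
n1 (Uma): min(28, 25) = 25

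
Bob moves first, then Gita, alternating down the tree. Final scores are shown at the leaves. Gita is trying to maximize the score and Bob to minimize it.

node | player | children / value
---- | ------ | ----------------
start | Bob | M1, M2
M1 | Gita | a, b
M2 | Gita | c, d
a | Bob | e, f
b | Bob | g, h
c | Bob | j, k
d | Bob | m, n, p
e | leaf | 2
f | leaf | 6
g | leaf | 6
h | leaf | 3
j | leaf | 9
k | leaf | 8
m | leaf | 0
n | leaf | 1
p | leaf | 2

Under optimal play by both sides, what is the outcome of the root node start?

a (Bob): min(2, 6) = 2
b (Bob): min(6, 3) = 3
M1 (Gita): max(2, 3) = 3
c (Bob): min(9, 8) = 8
d (Bob): min(0, 1, 2) = 0
M2 (Gita): max(8, 0) = 8
start (Bob): min(3, 8) = 3

3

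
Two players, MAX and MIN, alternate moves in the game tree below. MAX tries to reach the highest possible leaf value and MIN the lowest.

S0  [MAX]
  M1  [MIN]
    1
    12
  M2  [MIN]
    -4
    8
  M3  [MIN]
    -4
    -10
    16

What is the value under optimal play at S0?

M1 (MIN): min(1, 12) = 1
M2 (MIN): min(-4, 8) = -4
M3 (MIN): min(-4, -10, 16) = -10
S0 (MAX): max(1, -4, -10) = 1

1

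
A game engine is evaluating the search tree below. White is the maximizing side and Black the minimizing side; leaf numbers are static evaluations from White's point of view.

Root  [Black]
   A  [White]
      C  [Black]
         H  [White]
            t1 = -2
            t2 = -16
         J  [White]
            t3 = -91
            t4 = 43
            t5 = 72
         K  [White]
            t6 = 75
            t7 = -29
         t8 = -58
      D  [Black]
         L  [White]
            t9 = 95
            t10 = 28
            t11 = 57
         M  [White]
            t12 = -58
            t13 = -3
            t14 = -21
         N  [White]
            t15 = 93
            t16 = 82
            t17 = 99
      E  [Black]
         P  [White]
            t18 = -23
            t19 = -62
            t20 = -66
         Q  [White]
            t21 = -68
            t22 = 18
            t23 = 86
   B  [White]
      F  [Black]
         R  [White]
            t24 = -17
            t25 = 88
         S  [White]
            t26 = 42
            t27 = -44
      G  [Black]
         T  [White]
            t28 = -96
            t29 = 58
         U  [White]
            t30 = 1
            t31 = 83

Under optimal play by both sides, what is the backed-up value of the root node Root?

-3

H (White): max(-2, -16) = -2
J (White): max(-91, 43, 72) = 72
K (White): max(75, -29) = 75
C (Black): min(-2, 72, 75, -58) = -58
L (White): max(95, 28, 57) = 95
M (White): max(-58, -3, -21) = -3
N (White): max(93, 82, 99) = 99
D (Black): min(95, -3, 99) = -3
P (White): max(-23, -62, -66) = -23
Q (White): max(-68, 18, 86) = 86
E (Black): min(-23, 86) = -23
A (White): max(-58, -3, -23) = -3
R (White): max(-17, 88) = 88
S (White): max(42, -44) = 42
F (Black): min(88, 42) = 42
T (White): max(-96, 58) = 58
U (White): max(1, 83) = 83
G (Black): min(58, 83) = 58
B (White): max(42, 58) = 58
Root (Black): min(-3, 58) = -3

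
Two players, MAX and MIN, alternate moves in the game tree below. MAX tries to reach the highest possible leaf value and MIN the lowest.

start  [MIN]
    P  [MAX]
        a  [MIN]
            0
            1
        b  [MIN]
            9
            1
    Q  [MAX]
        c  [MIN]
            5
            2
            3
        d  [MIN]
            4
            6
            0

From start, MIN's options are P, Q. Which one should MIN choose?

P

a (MIN): min(0, 1) = 0
b (MIN): min(9, 1) = 1
P (MAX): max(0, 1) = 1
c (MIN): min(5, 2, 3) = 2
d (MIN): min(4, 6, 0) = 0
Q (MAX): max(2, 0) = 2
start (MIN): min(1, 2) = 1
MIN at start wants the lowest of {P=1, Q=2}, so chooses P.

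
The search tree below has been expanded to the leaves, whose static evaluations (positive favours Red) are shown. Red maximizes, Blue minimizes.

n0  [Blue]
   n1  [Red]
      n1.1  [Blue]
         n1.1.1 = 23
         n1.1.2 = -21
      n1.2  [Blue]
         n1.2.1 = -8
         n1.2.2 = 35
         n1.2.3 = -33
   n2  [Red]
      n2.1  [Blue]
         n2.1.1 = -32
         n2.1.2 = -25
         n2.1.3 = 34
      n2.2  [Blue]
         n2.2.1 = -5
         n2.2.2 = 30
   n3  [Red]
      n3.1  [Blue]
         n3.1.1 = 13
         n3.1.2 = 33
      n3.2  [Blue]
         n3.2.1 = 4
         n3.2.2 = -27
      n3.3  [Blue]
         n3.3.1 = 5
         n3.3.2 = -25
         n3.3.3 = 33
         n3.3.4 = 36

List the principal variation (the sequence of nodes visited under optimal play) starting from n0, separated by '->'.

n1.1 (Blue): min(23, -21) = -21
n1.2 (Blue): min(-8, 35, -33) = -33
n1 (Red): max(-21, -33) = -21
n2.1 (Blue): min(-32, -25, 34) = -32
n2.2 (Blue): min(-5, 30) = -5
n2 (Red): max(-32, -5) = -5
n3.1 (Blue): min(13, 33) = 13
n3.2 (Blue): min(4, -27) = -27
n3.3 (Blue): min(5, -25, 33, 36) = -25
n3 (Red): max(13, -27, -25) = 13
n0 (Blue): min(-21, -5, 13) = -21
At n0, Blue picks n1 (lowest: -21).
At n1, Red picks n1.1 (highest: -21).
At n1.1, Blue picks n1.1.2 (lowest: -21).
Terminal value -21.

n0 -> n1 -> n1.1 -> n1.1.2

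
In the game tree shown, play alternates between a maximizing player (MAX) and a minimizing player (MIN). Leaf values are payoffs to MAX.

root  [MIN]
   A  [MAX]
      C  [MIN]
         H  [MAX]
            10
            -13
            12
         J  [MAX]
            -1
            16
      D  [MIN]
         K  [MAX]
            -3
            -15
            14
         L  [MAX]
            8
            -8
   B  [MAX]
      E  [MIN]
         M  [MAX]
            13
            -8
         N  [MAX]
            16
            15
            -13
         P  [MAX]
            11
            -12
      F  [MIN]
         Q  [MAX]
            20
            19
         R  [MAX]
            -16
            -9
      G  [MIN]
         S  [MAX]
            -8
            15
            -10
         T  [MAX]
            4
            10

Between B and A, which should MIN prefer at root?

B

M (MAX): max(13, -8) = 13
N (MAX): max(16, 15, -13) = 16
P (MAX): max(11, -12) = 11
E (MIN): min(13, 16, 11) = 11
Q (MAX): max(20, 19) = 20
R (MAX): max(-16, -9) = -9
F (MIN): min(20, -9) = -9
S (MAX): max(-8, 15, -10) = 15
T (MAX): max(4, 10) = 10
G (MIN): min(15, 10) = 10
B (MAX): max(11, -9, 10) = 11
H (MAX): max(10, -13, 12) = 12
J (MAX): max(-1, 16) = 16
C (MIN): min(12, 16) = 12
K (MAX): max(-3, -15, 14) = 14
L (MAX): max(8, -8) = 8
D (MIN): min(14, 8) = 8
A (MAX): max(12, 8) = 12
MIN prefers the lower value; B=11, A=12. B is better since 11 < 12.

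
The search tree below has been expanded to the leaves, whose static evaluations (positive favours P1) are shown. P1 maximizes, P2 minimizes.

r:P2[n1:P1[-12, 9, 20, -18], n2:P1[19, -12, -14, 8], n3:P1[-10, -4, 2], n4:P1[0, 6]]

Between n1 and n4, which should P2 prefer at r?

n4

n1 (P1): max(-12, 9, 20, -18) = 20
n4 (P1): max(0, 6) = 6
P2 prefers the lower value; n1=20, n4=6. n4 is better since 6 < 20.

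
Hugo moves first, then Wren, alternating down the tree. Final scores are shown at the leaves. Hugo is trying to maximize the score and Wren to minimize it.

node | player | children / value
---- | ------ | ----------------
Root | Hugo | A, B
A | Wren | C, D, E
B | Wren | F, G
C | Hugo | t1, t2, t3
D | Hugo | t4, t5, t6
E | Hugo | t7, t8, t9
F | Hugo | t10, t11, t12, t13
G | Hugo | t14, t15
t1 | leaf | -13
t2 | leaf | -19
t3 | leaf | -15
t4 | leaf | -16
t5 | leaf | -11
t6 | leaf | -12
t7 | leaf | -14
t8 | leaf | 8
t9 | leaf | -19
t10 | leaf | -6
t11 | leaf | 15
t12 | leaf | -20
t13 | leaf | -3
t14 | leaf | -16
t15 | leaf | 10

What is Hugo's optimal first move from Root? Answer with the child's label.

C (Hugo): max(-13, -19, -15) = -13
D (Hugo): max(-16, -11, -12) = -11
E (Hugo): max(-14, 8, -19) = 8
A (Wren): min(-13, -11, 8) = -13
F (Hugo): max(-6, 15, -20, -3) = 15
G (Hugo): max(-16, 10) = 10
B (Wren): min(15, 10) = 10
Root (Hugo): max(-13, 10) = 10
Hugo at Root wants the highest of {A=-13, B=10}, so chooses B.

B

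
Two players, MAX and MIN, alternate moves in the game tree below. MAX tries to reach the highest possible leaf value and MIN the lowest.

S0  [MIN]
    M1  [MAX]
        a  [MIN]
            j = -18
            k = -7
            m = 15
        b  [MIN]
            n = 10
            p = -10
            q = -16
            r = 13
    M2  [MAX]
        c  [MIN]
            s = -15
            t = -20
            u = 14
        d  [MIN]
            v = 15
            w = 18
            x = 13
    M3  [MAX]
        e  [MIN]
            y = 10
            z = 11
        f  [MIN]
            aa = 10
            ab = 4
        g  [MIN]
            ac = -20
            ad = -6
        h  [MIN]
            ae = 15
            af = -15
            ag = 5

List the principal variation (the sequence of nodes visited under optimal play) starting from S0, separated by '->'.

S0 -> M1 -> b -> q

a (MIN): min(-18, -7, 15) = -18
b (MIN): min(10, -10, -16, 13) = -16
M1 (MAX): max(-18, -16) = -16
c (MIN): min(-15, -20, 14) = -20
d (MIN): min(15, 18, 13) = 13
M2 (MAX): max(-20, 13) = 13
e (MIN): min(10, 11) = 10
f (MIN): min(10, 4) = 4
g (MIN): min(-20, -6) = -20
h (MIN): min(15, -15, 5) = -15
M3 (MAX): max(10, 4, -20, -15) = 10
S0 (MIN): min(-16, 13, 10) = -16
At S0, MIN picks M1 (lowest: -16).
At M1, MAX picks b (highest: -16).
At b, MIN picks q (lowest: -16).
Terminal value -16.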